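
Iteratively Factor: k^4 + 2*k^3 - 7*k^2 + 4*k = (k - 1)*(k^3 + 3*k^2 - 4*k) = (k - 1)^2*(k^2 + 4*k) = k*(k - 1)^2*(k + 4)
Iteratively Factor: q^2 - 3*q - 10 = (q + 2)*(q - 5)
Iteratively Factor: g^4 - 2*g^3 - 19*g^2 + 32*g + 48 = (g + 1)*(g^3 - 3*g^2 - 16*g + 48) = (g - 4)*(g + 1)*(g^2 + g - 12) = (g - 4)*(g + 1)*(g + 4)*(g - 3)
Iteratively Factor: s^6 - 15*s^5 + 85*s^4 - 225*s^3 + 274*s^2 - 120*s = (s)*(s^5 - 15*s^4 + 85*s^3 - 225*s^2 + 274*s - 120) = s*(s - 1)*(s^4 - 14*s^3 + 71*s^2 - 154*s + 120) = s*(s - 3)*(s - 1)*(s^3 - 11*s^2 + 38*s - 40) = s*(s - 5)*(s - 3)*(s - 1)*(s^2 - 6*s + 8) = s*(s - 5)*(s - 3)*(s - 2)*(s - 1)*(s - 4)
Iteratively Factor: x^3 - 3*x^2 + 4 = (x - 2)*(x^2 - x - 2) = (x - 2)^2*(x + 1)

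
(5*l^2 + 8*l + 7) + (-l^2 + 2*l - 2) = 4*l^2 + 10*l + 5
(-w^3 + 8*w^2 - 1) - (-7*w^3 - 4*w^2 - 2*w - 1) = 6*w^3 + 12*w^2 + 2*w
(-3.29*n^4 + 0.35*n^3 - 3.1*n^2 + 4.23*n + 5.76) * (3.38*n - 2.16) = -11.1202*n^5 + 8.2894*n^4 - 11.234*n^3 + 20.9934*n^2 + 10.332*n - 12.4416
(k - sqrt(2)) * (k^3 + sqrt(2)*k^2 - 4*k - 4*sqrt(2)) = k^4 - 6*k^2 + 8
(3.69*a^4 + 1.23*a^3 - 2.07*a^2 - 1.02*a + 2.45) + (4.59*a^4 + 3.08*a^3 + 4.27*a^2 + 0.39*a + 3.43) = 8.28*a^4 + 4.31*a^3 + 2.2*a^2 - 0.63*a + 5.88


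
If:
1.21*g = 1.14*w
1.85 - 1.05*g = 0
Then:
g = 1.76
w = 1.87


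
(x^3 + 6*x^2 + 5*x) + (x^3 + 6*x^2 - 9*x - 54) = 2*x^3 + 12*x^2 - 4*x - 54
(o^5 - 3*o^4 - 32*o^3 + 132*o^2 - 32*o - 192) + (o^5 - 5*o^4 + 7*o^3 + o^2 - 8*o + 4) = 2*o^5 - 8*o^4 - 25*o^3 + 133*o^2 - 40*o - 188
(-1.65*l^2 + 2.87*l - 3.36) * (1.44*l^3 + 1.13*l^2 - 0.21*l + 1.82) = -2.376*l^5 + 2.2683*l^4 - 1.2488*l^3 - 7.4025*l^2 + 5.929*l - 6.1152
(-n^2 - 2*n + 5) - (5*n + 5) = -n^2 - 7*n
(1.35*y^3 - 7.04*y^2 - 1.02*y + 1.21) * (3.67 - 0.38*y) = -0.513*y^4 + 7.6297*y^3 - 25.4492*y^2 - 4.2032*y + 4.4407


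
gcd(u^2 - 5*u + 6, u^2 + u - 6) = u - 2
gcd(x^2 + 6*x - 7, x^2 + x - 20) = 1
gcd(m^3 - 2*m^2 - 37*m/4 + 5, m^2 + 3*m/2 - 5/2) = m + 5/2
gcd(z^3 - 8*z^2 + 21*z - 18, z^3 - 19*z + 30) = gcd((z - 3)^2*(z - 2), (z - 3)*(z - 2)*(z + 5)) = z^2 - 5*z + 6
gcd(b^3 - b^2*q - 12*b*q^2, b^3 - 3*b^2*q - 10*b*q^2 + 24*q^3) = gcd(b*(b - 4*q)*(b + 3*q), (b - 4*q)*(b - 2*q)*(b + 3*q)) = -b^2 + b*q + 12*q^2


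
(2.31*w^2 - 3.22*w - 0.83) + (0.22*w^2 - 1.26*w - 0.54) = 2.53*w^2 - 4.48*w - 1.37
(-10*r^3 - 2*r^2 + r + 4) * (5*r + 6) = -50*r^4 - 70*r^3 - 7*r^2 + 26*r + 24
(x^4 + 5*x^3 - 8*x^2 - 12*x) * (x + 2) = x^5 + 7*x^4 + 2*x^3 - 28*x^2 - 24*x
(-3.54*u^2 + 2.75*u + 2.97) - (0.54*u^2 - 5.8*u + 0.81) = -4.08*u^2 + 8.55*u + 2.16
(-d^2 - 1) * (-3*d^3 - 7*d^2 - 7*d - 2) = 3*d^5 + 7*d^4 + 10*d^3 + 9*d^2 + 7*d + 2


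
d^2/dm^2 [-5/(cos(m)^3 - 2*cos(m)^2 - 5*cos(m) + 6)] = 5*((17*cos(m) + 16*cos(2*m) - 9*cos(3*m))*(cos(m)^3 - 2*cos(m)^2 - 5*cos(m) + 6)/4 - 2*(-3*cos(m)^2 + 4*cos(m) + 5)^2*sin(m)^2)/(cos(m)^3 - 2*cos(m)^2 - 5*cos(m) + 6)^3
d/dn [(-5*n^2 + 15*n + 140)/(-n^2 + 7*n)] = -20/n^2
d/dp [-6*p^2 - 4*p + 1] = -12*p - 4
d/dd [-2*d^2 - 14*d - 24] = -4*d - 14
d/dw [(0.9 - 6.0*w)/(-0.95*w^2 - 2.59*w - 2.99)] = (-5.7*w^2 + 1.71*w + 20.271)/(0.9025*w^4 + 4.921*w^3 + 12.3891*w^2 + 15.4882*w + 8.9401)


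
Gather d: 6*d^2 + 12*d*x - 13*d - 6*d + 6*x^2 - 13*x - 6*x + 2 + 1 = 6*d^2 + d*(12*x - 19) + 6*x^2 - 19*x + 3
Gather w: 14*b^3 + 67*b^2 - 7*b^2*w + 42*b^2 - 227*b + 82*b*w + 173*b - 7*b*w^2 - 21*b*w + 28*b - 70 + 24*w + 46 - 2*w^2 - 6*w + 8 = 14*b^3 + 109*b^2 - 26*b + w^2*(-7*b - 2) + w*(-7*b^2 + 61*b + 18) - 16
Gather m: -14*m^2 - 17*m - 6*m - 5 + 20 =-14*m^2 - 23*m + 15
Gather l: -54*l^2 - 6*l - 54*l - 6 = -54*l^2 - 60*l - 6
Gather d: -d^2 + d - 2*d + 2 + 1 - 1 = -d^2 - d + 2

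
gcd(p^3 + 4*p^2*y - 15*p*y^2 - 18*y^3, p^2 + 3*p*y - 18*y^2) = -p^2 - 3*p*y + 18*y^2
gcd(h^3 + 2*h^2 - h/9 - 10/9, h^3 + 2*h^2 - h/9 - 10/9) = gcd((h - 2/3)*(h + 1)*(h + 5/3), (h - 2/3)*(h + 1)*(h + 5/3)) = h^3 + 2*h^2 - h/9 - 10/9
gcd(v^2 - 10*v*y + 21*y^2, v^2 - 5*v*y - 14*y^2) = -v + 7*y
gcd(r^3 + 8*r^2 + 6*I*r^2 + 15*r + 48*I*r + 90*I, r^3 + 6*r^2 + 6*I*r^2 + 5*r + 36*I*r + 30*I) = r^2 + r*(5 + 6*I) + 30*I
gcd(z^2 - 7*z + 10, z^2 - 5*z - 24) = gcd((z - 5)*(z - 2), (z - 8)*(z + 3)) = 1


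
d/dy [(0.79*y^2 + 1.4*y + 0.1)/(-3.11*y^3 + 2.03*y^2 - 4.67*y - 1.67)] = (2.4569*y^4 + 8.708*y^3 - 5.5983*y^2 - 3.0446*y - 1.871)/(9.6721*y^6 - 12.6266*y^5 + 33.1683*y^4 - 8.5728*y^3 + 15.0287*y^2 + 15.5978*y + 2.7889)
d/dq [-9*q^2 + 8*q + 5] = 8 - 18*q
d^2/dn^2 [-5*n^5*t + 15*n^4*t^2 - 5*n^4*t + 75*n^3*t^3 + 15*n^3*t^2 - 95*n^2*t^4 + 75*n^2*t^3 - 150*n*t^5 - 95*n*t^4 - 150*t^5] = 10*t*(-10*n^3 + 18*n^2*t - 6*n^2 + 45*n*t^2 + 9*n*t - 19*t^3 + 15*t^2)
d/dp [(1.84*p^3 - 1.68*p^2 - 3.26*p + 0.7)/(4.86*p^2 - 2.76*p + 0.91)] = (8.9424*p^4 - 10.1568*p^3 + 25.5036*p^2 - 9.8616*p - 1.0346)/(23.6196*p^4 - 26.8272*p^3 + 16.4628*p^2 - 5.0232*p + 0.8281)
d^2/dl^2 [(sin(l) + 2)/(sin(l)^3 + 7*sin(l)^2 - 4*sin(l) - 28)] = (-4*sin(l)^4 - 15*sin(l)^3 - 75*sin(l)^2 - 40*sin(l) + 78)/((sin(l) - 2)^3*(sin(l) + 7)^3)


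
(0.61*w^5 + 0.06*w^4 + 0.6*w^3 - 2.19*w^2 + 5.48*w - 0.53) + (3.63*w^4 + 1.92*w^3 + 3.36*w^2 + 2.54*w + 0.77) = 0.61*w^5 + 3.69*w^4 + 2.52*w^3 + 1.17*w^2 + 8.02*w + 0.24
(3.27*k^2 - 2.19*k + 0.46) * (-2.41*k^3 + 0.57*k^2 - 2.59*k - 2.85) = -7.8807*k^5 + 7.1418*k^4 - 10.8262*k^3 - 3.3852*k^2 + 5.0501*k - 1.311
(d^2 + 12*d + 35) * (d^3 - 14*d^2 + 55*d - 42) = d^5 - 2*d^4 - 78*d^3 + 128*d^2 + 1421*d - 1470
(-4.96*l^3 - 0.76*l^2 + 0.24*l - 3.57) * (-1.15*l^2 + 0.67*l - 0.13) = 5.704*l^5 - 2.4492*l^4 - 0.1404*l^3 + 4.3651*l^2 - 2.4231*l + 0.4641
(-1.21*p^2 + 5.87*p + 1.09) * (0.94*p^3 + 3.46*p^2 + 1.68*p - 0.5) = -1.1374*p^5 + 1.3312*p^4 + 19.302*p^3 + 14.238*p^2 - 1.1038*p - 0.545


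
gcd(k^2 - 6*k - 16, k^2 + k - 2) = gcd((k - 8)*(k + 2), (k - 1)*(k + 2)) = k + 2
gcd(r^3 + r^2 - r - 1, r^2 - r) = r - 1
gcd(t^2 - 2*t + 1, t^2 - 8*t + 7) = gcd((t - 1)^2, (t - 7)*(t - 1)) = t - 1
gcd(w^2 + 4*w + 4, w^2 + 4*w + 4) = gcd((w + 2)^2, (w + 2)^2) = w^2 + 4*w + 4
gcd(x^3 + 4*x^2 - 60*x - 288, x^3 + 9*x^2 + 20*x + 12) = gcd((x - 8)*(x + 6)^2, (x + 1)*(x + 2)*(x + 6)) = x + 6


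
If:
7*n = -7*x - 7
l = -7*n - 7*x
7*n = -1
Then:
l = 7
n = -1/7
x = -6/7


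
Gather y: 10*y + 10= 10*y + 10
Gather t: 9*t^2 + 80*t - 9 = 9*t^2 + 80*t - 9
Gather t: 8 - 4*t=8 - 4*t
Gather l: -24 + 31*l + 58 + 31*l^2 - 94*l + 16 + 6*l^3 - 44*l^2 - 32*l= 6*l^3 - 13*l^2 - 95*l + 50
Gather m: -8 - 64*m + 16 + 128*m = 64*m + 8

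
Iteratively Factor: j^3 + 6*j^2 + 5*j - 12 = (j - 1)*(j^2 + 7*j + 12) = (j - 1)*(j + 4)*(j + 3)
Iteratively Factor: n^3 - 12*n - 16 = (n + 2)*(n^2 - 2*n - 8) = (n + 2)^2*(n - 4)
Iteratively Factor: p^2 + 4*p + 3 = (p + 1)*(p + 3)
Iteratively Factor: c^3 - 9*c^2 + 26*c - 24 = (c - 3)*(c^2 - 6*c + 8) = (c - 3)*(c - 2)*(c - 4)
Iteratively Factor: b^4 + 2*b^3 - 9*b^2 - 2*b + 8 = (b + 4)*(b^3 - 2*b^2 - b + 2) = (b - 1)*(b + 4)*(b^2 - b - 2) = (b - 2)*(b - 1)*(b + 4)*(b + 1)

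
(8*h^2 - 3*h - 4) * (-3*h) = -24*h^3 + 9*h^2 + 12*h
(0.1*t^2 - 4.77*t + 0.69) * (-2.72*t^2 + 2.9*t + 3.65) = -0.272*t^4 + 13.2644*t^3 - 15.3448*t^2 - 15.4095*t + 2.5185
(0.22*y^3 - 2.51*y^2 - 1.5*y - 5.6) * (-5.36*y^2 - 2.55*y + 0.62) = -1.1792*y^5 + 12.8926*y^4 + 14.5769*y^3 + 32.2848*y^2 + 13.35*y - 3.472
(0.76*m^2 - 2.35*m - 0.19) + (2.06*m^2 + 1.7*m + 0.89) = 2.82*m^2 - 0.65*m + 0.7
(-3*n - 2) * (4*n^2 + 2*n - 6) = -12*n^3 - 14*n^2 + 14*n + 12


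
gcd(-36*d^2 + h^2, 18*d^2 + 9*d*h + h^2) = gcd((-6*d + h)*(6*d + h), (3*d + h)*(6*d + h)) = 6*d + h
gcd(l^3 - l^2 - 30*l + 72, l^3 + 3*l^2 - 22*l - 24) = l^2 + 2*l - 24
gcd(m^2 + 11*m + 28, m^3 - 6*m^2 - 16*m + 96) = m + 4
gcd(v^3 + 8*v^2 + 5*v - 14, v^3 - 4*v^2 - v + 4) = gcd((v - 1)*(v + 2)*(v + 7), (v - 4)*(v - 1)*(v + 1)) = v - 1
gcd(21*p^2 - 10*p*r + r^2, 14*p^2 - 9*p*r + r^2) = 7*p - r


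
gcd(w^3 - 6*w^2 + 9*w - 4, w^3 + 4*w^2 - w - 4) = w - 1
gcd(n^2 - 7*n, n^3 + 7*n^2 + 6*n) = n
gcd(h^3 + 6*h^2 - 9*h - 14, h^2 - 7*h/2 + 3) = h - 2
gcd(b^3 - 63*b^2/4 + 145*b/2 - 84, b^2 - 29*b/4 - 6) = b - 8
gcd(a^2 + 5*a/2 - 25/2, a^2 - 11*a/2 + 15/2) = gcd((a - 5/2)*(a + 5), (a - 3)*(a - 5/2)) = a - 5/2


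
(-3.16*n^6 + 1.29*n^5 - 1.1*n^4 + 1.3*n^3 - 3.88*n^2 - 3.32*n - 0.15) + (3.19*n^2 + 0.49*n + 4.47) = -3.16*n^6 + 1.29*n^5 - 1.1*n^4 + 1.3*n^3 - 0.69*n^2 - 2.83*n + 4.32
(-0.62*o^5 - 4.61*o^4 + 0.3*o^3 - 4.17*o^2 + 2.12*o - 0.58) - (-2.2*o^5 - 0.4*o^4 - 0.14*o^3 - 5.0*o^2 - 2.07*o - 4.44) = 1.58*o^5 - 4.21*o^4 + 0.44*o^3 + 0.83*o^2 + 4.19*o + 3.86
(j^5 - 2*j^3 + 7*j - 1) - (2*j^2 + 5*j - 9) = j^5 - 2*j^3 - 2*j^2 + 2*j + 8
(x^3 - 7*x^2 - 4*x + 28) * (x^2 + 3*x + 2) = x^5 - 4*x^4 - 23*x^3 + 2*x^2 + 76*x + 56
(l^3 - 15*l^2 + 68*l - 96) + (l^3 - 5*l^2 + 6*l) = 2*l^3 - 20*l^2 + 74*l - 96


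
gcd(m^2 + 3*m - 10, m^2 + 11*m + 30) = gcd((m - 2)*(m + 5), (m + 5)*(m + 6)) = m + 5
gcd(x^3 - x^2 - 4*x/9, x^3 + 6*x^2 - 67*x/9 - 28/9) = x^2 - x - 4/9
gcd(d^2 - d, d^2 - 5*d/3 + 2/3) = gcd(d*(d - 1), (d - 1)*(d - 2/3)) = d - 1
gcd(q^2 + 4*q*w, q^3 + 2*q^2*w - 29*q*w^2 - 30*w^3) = 1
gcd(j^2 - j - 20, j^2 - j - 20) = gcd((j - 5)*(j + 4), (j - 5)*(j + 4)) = j^2 - j - 20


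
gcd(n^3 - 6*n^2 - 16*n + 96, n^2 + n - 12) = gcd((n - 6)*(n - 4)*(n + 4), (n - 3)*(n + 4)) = n + 4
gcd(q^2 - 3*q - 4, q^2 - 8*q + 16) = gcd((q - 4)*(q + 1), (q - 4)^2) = q - 4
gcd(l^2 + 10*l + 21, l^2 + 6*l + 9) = l + 3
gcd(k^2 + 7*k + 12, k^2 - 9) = k + 3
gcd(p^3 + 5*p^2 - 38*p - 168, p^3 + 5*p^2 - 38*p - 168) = p^3 + 5*p^2 - 38*p - 168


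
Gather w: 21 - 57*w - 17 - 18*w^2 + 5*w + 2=-18*w^2 - 52*w + 6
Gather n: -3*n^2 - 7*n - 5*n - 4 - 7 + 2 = -3*n^2 - 12*n - 9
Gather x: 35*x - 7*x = 28*x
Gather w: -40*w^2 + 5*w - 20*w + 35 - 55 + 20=-40*w^2 - 15*w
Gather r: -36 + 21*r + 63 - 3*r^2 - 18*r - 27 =-3*r^2 + 3*r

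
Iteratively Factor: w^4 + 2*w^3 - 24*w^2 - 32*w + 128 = (w - 2)*(w^3 + 4*w^2 - 16*w - 64) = (w - 2)*(w + 4)*(w^2 - 16) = (w - 2)*(w + 4)^2*(w - 4)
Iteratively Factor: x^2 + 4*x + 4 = (x + 2)*(x + 2)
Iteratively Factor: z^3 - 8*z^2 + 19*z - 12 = (z - 4)*(z^2 - 4*z + 3) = (z - 4)*(z - 3)*(z - 1)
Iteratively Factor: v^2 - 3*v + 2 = (v - 1)*(v - 2)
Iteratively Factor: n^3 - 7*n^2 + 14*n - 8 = (n - 4)*(n^2 - 3*n + 2) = (n - 4)*(n - 2)*(n - 1)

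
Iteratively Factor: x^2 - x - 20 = (x + 4)*(x - 5)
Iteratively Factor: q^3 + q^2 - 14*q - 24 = (q - 4)*(q^2 + 5*q + 6) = (q - 4)*(q + 3)*(q + 2)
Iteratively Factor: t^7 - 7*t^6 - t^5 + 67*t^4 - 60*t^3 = (t + 3)*(t^6 - 10*t^5 + 29*t^4 - 20*t^3) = t*(t + 3)*(t^5 - 10*t^4 + 29*t^3 - 20*t^2) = t*(t - 5)*(t + 3)*(t^4 - 5*t^3 + 4*t^2) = t^2*(t - 5)*(t + 3)*(t^3 - 5*t^2 + 4*t) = t^2*(t - 5)*(t - 4)*(t + 3)*(t^2 - t) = t^2*(t - 5)*(t - 4)*(t - 1)*(t + 3)*(t)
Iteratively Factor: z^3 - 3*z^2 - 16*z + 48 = (z - 4)*(z^2 + z - 12) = (z - 4)*(z + 4)*(z - 3)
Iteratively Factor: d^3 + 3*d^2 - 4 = (d - 1)*(d^2 + 4*d + 4) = (d - 1)*(d + 2)*(d + 2)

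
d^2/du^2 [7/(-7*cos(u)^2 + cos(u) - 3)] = 7*(-196*sin(u)^4 + 15*sin(u)^2 - 117*cos(u)/4 + 21*cos(3*u)/4 + 141)/(7*sin(u)^2 + cos(u) - 10)^3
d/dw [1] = 0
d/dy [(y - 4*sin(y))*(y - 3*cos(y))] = (y - 4*sin(y))*(3*sin(y) + 1) - (y - 3*cos(y))*(4*cos(y) - 1)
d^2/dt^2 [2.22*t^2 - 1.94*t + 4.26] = 4.44000000000000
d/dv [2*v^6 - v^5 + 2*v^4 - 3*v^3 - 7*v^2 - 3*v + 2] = 12*v^5 - 5*v^4 + 8*v^3 - 9*v^2 - 14*v - 3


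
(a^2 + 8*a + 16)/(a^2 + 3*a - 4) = (a + 4)/(a - 1)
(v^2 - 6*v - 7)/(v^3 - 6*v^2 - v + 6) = (v - 7)/(v^2 - 7*v + 6)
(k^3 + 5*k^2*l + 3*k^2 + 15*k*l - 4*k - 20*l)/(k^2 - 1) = (k^2 + 5*k*l + 4*k + 20*l)/(k + 1)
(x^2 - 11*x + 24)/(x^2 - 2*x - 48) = (x - 3)/(x + 6)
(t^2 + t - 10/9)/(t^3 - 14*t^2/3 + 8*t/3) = (t + 5/3)/(t*(t - 4))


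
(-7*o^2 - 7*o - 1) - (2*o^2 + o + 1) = -9*o^2 - 8*o - 2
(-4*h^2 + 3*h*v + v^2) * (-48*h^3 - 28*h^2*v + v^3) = 192*h^5 - 32*h^4*v - 132*h^3*v^2 - 32*h^2*v^3 + 3*h*v^4 + v^5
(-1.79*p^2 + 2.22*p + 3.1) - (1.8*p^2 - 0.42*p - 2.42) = -3.59*p^2 + 2.64*p + 5.52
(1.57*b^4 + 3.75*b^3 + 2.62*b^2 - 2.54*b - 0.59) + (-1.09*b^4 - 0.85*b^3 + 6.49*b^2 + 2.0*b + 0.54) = 0.48*b^4 + 2.9*b^3 + 9.11*b^2 - 0.54*b - 0.0499999999999999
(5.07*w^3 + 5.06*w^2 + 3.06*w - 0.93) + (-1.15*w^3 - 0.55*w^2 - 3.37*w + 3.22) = 3.92*w^3 + 4.51*w^2 - 0.31*w + 2.29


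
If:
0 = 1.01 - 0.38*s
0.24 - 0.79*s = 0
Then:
No Solution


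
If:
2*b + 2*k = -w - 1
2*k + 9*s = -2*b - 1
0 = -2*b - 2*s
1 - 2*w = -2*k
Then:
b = 0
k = -1/2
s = 0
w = 0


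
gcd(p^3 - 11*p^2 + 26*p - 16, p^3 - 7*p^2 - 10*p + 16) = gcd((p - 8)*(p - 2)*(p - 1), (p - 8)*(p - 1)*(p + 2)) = p^2 - 9*p + 8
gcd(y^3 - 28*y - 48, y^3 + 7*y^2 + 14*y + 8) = y^2 + 6*y + 8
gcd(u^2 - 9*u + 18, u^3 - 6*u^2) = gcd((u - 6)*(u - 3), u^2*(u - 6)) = u - 6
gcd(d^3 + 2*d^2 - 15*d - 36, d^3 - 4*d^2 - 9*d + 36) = d^2 - d - 12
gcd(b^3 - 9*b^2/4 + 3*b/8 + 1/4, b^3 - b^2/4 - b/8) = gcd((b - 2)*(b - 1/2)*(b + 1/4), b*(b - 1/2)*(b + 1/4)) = b^2 - b/4 - 1/8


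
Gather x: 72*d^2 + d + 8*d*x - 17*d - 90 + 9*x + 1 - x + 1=72*d^2 - 16*d + x*(8*d + 8) - 88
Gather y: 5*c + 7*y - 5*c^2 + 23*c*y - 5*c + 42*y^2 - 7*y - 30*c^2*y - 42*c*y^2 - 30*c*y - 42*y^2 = -5*c^2 - 42*c*y^2 + y*(-30*c^2 - 7*c)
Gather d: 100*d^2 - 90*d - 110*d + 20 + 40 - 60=100*d^2 - 200*d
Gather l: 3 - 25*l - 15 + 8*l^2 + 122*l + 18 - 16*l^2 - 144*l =-8*l^2 - 47*l + 6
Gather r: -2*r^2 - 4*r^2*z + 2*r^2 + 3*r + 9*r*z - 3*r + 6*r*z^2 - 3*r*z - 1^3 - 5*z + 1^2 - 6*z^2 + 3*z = -4*r^2*z + r*(6*z^2 + 6*z) - 6*z^2 - 2*z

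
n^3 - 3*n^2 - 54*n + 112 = (n - 8)*(n - 2)*(n + 7)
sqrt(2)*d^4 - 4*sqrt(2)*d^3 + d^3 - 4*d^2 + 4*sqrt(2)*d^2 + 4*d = d*(d - 2)^2*(sqrt(2)*d + 1)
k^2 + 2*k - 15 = (k - 3)*(k + 5)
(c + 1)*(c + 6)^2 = c^3 + 13*c^2 + 48*c + 36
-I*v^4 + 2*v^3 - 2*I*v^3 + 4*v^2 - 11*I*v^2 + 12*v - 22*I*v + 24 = (v + 2)*(v - 3*I)*(v + 4*I)*(-I*v + 1)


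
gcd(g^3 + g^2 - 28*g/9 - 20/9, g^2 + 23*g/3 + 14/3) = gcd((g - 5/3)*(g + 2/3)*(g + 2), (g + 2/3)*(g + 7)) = g + 2/3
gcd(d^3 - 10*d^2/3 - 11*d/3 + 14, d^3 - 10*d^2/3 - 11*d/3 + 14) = d^3 - 10*d^2/3 - 11*d/3 + 14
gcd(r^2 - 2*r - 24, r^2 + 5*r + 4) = r + 4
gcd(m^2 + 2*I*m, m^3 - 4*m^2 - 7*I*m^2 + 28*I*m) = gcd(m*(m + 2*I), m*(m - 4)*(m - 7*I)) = m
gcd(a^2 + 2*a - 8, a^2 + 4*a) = a + 4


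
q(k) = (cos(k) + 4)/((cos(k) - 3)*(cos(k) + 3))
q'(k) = -sin(k)/((cos(k) - 3)*(cos(k) + 3)) + (cos(k) + 4)*sin(k)/((cos(k) - 3)*(cos(k) + 3)^2) + (cos(k) + 4)*sin(k)/((cos(k) - 3)^2*(cos(k) + 3))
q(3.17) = -0.38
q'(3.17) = -0.00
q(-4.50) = -0.42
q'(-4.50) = 0.09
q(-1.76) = -0.43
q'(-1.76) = -0.09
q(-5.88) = -0.60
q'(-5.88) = 0.10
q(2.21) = -0.39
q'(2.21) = 0.05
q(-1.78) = -0.42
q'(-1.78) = -0.09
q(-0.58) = -0.58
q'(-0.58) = -0.13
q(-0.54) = -0.59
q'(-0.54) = -0.12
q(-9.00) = -0.38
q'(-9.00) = -0.02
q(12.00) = -0.58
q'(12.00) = -0.13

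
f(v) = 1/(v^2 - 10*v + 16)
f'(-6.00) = 0.00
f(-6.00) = 0.01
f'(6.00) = -0.03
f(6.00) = -0.12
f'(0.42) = 0.06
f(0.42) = 0.08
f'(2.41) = 0.99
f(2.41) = -0.44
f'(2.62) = 0.43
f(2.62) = -0.30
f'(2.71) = 0.32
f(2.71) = -0.27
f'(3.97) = 0.03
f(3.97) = -0.13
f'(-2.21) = 0.01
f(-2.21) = 0.02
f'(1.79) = 3.77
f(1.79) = 0.77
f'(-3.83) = 0.00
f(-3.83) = 0.01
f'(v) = (10 - 2*v)/(v^2 - 10*v + 16)^2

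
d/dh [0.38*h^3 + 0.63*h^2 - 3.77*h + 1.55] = 1.14*h^2 + 1.26*h - 3.77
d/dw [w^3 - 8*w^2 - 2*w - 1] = 3*w^2 - 16*w - 2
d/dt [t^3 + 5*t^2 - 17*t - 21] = 3*t^2 + 10*t - 17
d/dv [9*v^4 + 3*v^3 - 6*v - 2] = 36*v^3 + 9*v^2 - 6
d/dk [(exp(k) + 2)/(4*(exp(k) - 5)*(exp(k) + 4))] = (-exp(2*k) - 4*exp(k) - 18)*exp(k)/(4*(exp(4*k) - 2*exp(3*k) - 39*exp(2*k) + 40*exp(k) + 400))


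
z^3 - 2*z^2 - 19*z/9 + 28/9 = (z - 7/3)*(z - 1)*(z + 4/3)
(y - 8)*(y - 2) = y^2 - 10*y + 16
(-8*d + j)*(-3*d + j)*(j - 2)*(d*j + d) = 24*d^3*j^2 - 24*d^3*j - 48*d^3 - 11*d^2*j^3 + 11*d^2*j^2 + 22*d^2*j + d*j^4 - d*j^3 - 2*d*j^2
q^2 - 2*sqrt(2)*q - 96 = (q - 8*sqrt(2))*(q + 6*sqrt(2))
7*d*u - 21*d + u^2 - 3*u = (7*d + u)*(u - 3)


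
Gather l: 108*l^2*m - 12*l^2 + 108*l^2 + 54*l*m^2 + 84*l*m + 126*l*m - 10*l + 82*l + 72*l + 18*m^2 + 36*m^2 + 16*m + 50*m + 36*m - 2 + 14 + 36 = l^2*(108*m + 96) + l*(54*m^2 + 210*m + 144) + 54*m^2 + 102*m + 48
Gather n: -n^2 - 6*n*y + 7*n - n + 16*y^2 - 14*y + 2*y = -n^2 + n*(6 - 6*y) + 16*y^2 - 12*y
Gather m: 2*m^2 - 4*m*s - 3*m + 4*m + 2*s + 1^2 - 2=2*m^2 + m*(1 - 4*s) + 2*s - 1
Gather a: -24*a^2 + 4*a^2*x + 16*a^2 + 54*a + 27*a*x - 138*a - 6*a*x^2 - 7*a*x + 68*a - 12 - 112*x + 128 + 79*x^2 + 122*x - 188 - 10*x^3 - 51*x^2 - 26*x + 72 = a^2*(4*x - 8) + a*(-6*x^2 + 20*x - 16) - 10*x^3 + 28*x^2 - 16*x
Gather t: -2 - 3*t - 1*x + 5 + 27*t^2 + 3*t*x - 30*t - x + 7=27*t^2 + t*(3*x - 33) - 2*x + 10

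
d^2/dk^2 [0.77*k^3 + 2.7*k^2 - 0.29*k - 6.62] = 4.62*k + 5.4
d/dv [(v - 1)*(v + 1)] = 2*v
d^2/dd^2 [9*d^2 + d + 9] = 18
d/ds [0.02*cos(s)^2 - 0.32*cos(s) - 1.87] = (0.32 - 0.04*cos(s))*sin(s)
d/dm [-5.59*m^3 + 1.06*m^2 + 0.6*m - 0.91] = -16.77*m^2 + 2.12*m + 0.6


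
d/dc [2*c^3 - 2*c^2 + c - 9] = 6*c^2 - 4*c + 1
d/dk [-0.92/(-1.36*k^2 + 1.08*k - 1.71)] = (0.9936 - 2.5024*k)/(1.36*k^2 - 1.08*k + 1.71)^2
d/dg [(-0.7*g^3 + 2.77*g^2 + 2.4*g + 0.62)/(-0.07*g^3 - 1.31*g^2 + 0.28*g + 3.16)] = (1.1109*g^4 - 0.0560000000000009*g^3 - 2.5862*g^2 + 19.1308*g + 7.4104)/(0.0049*g^6 + 0.1834*g^5 + 1.6769*g^4 - 1.176*g^3 - 8.2008*g^2 + 1.7696*g + 9.9856)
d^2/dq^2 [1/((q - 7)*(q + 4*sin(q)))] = 2*(2*(q - 7)^2*(q + 4*sin(q))*sin(q) + (q - 7)^2*(4*cos(q) + 1)^2 + (q - 7)*(q + 4*sin(q))*(4*cos(q) + 1) + (q + 4*sin(q))^2)/((q - 7)^3*(q + 4*sin(q))^3)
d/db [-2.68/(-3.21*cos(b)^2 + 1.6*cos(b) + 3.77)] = (17.2056*cos(b) - 4.288)*sin(b)/(-3.21*cos(b)^2 + 1.6*cos(b) + 3.77)^2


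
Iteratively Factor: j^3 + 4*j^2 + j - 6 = (j + 3)*(j^2 + j - 2) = (j + 2)*(j + 3)*(j - 1)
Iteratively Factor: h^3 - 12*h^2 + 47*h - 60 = (h - 5)*(h^2 - 7*h + 12) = (h - 5)*(h - 3)*(h - 4)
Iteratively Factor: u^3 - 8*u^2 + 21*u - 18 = (u - 3)*(u^2 - 5*u + 6) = (u - 3)^2*(u - 2)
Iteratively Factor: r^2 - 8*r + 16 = (r - 4)*(r - 4)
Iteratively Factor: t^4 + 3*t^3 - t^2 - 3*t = (t)*(t^3 + 3*t^2 - t - 3) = t*(t + 3)*(t^2 - 1) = t*(t + 1)*(t + 3)*(t - 1)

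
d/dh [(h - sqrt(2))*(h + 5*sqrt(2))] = 2*h + 4*sqrt(2)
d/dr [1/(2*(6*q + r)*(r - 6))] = ((6 - r)*(6*q + r) - (r - 6)^2)/(2*(6*q + r)^2*(r - 6)^3)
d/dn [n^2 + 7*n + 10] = 2*n + 7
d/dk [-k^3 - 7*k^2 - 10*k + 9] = -3*k^2 - 14*k - 10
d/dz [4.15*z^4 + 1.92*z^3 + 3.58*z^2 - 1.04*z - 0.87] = 16.6*z^3 + 5.76*z^2 + 7.16*z - 1.04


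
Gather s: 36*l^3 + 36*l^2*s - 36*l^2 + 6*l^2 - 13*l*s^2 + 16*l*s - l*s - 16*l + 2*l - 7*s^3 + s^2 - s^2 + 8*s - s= 36*l^3 - 30*l^2 - 13*l*s^2 - 14*l - 7*s^3 + s*(36*l^2 + 15*l + 7)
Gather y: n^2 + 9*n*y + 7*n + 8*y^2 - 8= n^2 + 9*n*y + 7*n + 8*y^2 - 8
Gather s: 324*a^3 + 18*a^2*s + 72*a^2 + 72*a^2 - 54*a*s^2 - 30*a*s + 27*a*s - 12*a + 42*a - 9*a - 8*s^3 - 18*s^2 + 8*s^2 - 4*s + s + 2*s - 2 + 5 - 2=324*a^3 + 144*a^2 + 21*a - 8*s^3 + s^2*(-54*a - 10) + s*(18*a^2 - 3*a - 1) + 1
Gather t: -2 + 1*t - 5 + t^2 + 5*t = t^2 + 6*t - 7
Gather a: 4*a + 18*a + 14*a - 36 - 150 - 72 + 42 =36*a - 216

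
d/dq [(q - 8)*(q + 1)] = 2*q - 7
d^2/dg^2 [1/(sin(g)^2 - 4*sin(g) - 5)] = 2*(-2*sin(g)^3 + 8*sin(g)^2 - 23*sin(g) + 21)/((sin(g) - 5)^3*(sin(g) + 1)^2)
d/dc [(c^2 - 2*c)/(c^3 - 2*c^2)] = -1/c^2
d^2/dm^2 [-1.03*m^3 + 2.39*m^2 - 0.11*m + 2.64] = 4.78 - 6.18*m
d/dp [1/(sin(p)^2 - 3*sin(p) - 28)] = (3 - 2*sin(p))*cos(p)/((sin(p) - 7)^2*(sin(p) + 4)^2)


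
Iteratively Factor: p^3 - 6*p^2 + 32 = (p - 4)*(p^2 - 2*p - 8) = (p - 4)*(p + 2)*(p - 4)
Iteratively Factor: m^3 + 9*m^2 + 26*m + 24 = (m + 2)*(m^2 + 7*m + 12) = (m + 2)*(m + 4)*(m + 3)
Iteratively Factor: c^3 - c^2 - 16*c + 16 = (c - 1)*(c^2 - 16) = (c - 4)*(c - 1)*(c + 4)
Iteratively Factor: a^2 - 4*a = (a - 4)*(a)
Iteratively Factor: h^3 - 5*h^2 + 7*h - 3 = (h - 1)*(h^2 - 4*h + 3) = (h - 3)*(h - 1)*(h - 1)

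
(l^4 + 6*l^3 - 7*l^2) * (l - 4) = l^5 + 2*l^4 - 31*l^3 + 28*l^2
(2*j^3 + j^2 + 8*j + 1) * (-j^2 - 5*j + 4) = -2*j^5 - 11*j^4 - 5*j^3 - 37*j^2 + 27*j + 4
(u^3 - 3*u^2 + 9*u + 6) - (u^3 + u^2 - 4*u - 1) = -4*u^2 + 13*u + 7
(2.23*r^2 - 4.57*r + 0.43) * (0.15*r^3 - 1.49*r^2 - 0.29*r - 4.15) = 0.3345*r^5 - 4.0082*r^4 + 6.2271*r^3 - 8.5699*r^2 + 18.8408*r - 1.7845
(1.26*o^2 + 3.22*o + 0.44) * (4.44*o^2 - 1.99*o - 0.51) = 5.5944*o^4 + 11.7894*o^3 - 5.0968*o^2 - 2.5178*o - 0.2244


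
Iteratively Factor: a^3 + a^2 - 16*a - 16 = (a + 1)*(a^2 - 16) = (a + 1)*(a + 4)*(a - 4)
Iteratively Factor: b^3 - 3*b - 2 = (b - 2)*(b^2 + 2*b + 1) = (b - 2)*(b + 1)*(b + 1)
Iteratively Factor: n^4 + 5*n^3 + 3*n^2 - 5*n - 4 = (n + 4)*(n^3 + n^2 - n - 1) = (n - 1)*(n + 4)*(n^2 + 2*n + 1) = (n - 1)*(n + 1)*(n + 4)*(n + 1)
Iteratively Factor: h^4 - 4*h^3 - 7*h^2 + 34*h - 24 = (h - 2)*(h^3 - 2*h^2 - 11*h + 12) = (h - 2)*(h + 3)*(h^2 - 5*h + 4) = (h - 2)*(h - 1)*(h + 3)*(h - 4)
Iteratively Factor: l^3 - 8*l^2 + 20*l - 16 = (l - 2)*(l^2 - 6*l + 8) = (l - 2)^2*(l - 4)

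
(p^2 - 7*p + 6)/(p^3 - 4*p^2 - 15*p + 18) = 1/(p + 3)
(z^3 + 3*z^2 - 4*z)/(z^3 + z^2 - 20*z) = (z^2 + 3*z - 4)/(z^2 + z - 20)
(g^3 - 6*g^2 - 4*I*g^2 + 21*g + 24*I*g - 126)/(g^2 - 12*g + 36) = (g^2 - 4*I*g + 21)/(g - 6)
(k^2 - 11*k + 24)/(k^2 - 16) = (k^2 - 11*k + 24)/(k^2 - 16)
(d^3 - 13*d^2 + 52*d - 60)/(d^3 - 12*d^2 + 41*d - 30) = (d - 2)/(d - 1)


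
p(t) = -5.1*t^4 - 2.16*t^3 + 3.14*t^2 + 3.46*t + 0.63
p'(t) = -20.4*t^3 - 6.48*t^2 + 6.28*t + 3.46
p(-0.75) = -0.90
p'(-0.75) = 3.71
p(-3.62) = -744.08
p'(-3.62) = 863.54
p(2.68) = -272.21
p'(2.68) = -418.93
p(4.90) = -3101.19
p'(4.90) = -2521.39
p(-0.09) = 0.35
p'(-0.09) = 2.86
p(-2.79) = -246.69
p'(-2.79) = 378.54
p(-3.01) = -341.07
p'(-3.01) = 482.17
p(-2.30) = -107.16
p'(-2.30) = 202.94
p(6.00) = -6941.73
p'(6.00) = -4598.54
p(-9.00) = -31662.63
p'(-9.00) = 14293.66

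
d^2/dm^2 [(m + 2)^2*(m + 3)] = 6*m + 14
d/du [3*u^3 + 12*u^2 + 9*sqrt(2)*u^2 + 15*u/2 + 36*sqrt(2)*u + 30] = 9*u^2 + 24*u + 18*sqrt(2)*u + 15/2 + 36*sqrt(2)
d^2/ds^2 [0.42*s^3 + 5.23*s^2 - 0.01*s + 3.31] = 2.52*s + 10.46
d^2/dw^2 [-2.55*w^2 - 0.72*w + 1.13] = -5.10000000000000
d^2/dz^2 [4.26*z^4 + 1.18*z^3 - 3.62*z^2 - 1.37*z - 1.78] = 51.12*z^2 + 7.08*z - 7.24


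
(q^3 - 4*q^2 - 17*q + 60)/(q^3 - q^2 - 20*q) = (q - 3)/q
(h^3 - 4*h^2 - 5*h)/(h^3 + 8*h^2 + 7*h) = (h - 5)/(h + 7)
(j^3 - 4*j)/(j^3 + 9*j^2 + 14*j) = (j - 2)/(j + 7)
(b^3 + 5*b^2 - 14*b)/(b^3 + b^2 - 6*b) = (b + 7)/(b + 3)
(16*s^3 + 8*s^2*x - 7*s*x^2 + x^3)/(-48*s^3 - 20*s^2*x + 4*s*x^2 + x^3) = (-4*s^2 - 3*s*x + x^2)/(12*s^2 + 8*s*x + x^2)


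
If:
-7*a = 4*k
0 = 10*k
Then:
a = 0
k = 0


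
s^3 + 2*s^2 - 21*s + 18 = (s - 3)*(s - 1)*(s + 6)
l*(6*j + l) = 6*j*l + l^2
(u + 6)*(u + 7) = u^2 + 13*u + 42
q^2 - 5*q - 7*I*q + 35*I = (q - 5)*(q - 7*I)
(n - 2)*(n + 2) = n^2 - 4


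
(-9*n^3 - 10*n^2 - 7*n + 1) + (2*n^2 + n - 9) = -9*n^3 - 8*n^2 - 6*n - 8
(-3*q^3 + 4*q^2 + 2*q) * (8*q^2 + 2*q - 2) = -24*q^5 + 26*q^4 + 30*q^3 - 4*q^2 - 4*q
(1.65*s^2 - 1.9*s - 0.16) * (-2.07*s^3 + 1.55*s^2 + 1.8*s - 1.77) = -3.4155*s^5 + 6.4905*s^4 + 0.3562*s^3 - 6.5885*s^2 + 3.075*s + 0.2832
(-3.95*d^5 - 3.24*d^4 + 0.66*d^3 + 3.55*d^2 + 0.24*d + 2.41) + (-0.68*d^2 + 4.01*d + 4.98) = -3.95*d^5 - 3.24*d^4 + 0.66*d^3 + 2.87*d^2 + 4.25*d + 7.39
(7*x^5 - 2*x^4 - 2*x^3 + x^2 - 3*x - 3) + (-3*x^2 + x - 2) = 7*x^5 - 2*x^4 - 2*x^3 - 2*x^2 - 2*x - 5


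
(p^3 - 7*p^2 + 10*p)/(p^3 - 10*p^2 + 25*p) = (p - 2)/(p - 5)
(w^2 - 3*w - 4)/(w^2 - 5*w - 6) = (w - 4)/(w - 6)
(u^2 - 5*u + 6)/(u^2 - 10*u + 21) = (u - 2)/(u - 7)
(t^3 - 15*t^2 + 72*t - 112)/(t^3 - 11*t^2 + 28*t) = (t - 4)/t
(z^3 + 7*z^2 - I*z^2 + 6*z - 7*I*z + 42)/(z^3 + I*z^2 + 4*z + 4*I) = (z^2 + z*(7 - 3*I) - 21*I)/(z^2 - I*z + 2)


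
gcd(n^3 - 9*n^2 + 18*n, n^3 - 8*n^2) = n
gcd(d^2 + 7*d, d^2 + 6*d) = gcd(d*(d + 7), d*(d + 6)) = d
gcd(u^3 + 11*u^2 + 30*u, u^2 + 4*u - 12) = u + 6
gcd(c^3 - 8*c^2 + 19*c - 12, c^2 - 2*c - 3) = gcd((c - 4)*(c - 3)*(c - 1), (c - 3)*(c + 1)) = c - 3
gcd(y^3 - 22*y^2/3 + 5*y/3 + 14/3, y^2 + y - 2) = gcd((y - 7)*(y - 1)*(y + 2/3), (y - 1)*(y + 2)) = y - 1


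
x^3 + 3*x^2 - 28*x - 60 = (x - 5)*(x + 2)*(x + 6)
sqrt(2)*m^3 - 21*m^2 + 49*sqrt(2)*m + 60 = (m - 6*sqrt(2))*(m - 5*sqrt(2))*(sqrt(2)*m + 1)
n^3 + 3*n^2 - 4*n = n*(n - 1)*(n + 4)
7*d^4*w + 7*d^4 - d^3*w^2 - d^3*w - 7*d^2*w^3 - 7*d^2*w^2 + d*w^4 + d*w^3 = (-7*d + w)*(-d + w)*(d + w)*(d*w + d)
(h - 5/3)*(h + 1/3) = h^2 - 4*h/3 - 5/9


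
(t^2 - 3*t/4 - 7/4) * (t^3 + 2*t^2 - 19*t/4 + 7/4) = t^5 + 5*t^4/4 - 8*t^3 + 29*t^2/16 + 7*t - 49/16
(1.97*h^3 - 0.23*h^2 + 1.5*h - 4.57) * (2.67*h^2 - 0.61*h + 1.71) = 5.2599*h^5 - 1.8158*h^4 + 7.514*h^3 - 13.5102*h^2 + 5.3527*h - 7.8147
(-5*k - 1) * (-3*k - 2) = 15*k^2 + 13*k + 2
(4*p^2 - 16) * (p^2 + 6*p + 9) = 4*p^4 + 24*p^3 + 20*p^2 - 96*p - 144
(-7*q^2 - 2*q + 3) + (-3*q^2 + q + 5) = -10*q^2 - q + 8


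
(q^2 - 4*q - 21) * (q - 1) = q^3 - 5*q^2 - 17*q + 21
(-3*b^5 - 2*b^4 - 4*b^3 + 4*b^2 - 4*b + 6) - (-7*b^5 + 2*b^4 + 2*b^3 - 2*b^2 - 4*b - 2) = 4*b^5 - 4*b^4 - 6*b^3 + 6*b^2 + 8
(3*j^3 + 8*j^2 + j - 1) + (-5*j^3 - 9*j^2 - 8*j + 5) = -2*j^3 - j^2 - 7*j + 4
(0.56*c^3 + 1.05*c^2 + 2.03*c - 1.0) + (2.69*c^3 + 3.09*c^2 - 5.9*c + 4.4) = 3.25*c^3 + 4.14*c^2 - 3.87*c + 3.4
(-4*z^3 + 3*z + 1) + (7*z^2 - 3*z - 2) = -4*z^3 + 7*z^2 - 1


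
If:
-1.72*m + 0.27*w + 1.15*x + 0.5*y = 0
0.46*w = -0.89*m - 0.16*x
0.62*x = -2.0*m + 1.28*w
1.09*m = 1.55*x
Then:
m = 0.00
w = 0.00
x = 0.00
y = 0.00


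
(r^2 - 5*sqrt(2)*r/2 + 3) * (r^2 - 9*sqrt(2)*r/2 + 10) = r^4 - 7*sqrt(2)*r^3 + 71*r^2/2 - 77*sqrt(2)*r/2 + 30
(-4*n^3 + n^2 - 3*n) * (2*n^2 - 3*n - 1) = -8*n^5 + 14*n^4 - 5*n^3 + 8*n^2 + 3*n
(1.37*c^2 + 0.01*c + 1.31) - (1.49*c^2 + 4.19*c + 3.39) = -0.12*c^2 - 4.18*c - 2.08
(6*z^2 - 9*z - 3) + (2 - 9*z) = 6*z^2 - 18*z - 1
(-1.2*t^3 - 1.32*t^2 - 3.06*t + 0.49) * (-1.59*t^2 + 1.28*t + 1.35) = 1.908*t^5 + 0.5628*t^4 + 1.5558*t^3 - 6.4779*t^2 - 3.5038*t + 0.6615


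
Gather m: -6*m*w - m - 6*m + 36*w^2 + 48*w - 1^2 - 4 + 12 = m*(-6*w - 7) + 36*w^2 + 48*w + 7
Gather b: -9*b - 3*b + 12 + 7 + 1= 20 - 12*b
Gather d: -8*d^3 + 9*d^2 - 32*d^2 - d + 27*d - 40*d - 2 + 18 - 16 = -8*d^3 - 23*d^2 - 14*d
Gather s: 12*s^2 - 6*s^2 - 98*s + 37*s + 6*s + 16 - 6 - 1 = 6*s^2 - 55*s + 9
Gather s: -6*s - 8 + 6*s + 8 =0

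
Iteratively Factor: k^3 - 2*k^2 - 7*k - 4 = (k + 1)*(k^2 - 3*k - 4) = (k + 1)^2*(k - 4)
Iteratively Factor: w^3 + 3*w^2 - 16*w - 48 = (w + 3)*(w^2 - 16) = (w + 3)*(w + 4)*(w - 4)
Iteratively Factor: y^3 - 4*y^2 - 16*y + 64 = (y - 4)*(y^2 - 16) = (y - 4)^2*(y + 4)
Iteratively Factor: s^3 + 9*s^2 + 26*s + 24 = (s + 4)*(s^2 + 5*s + 6) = (s + 2)*(s + 4)*(s + 3)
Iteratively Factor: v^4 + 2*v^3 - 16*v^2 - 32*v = (v - 4)*(v^3 + 6*v^2 + 8*v) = (v - 4)*(v + 4)*(v^2 + 2*v) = (v - 4)*(v + 2)*(v + 4)*(v)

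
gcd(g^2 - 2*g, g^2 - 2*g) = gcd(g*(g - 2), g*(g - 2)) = g^2 - 2*g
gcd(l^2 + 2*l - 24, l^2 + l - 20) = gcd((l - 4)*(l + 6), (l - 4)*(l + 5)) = l - 4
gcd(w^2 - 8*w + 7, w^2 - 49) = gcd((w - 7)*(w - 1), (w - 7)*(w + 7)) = w - 7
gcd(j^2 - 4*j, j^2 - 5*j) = j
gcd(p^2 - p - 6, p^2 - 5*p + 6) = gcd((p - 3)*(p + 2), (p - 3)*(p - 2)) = p - 3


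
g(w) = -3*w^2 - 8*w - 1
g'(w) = -6*w - 8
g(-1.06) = 4.11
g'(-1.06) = -1.64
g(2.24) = -33.97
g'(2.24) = -21.44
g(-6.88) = -87.96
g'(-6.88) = 33.28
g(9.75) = -364.19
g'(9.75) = -66.50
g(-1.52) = 4.23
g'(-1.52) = 1.12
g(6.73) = -190.72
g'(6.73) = -48.38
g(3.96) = -79.72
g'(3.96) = -31.76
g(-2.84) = -2.48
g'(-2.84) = 9.04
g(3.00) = -52.00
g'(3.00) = -26.00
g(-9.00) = -172.00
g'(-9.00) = 46.00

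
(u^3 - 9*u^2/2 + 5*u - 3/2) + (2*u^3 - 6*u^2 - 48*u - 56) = 3*u^3 - 21*u^2/2 - 43*u - 115/2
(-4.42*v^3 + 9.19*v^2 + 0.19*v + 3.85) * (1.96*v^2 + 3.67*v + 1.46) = -8.6632*v^5 + 1.791*v^4 + 27.6465*v^3 + 21.6607*v^2 + 14.4069*v + 5.621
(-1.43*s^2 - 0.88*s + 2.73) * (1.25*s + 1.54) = -1.7875*s^3 - 3.3022*s^2 + 2.0573*s + 4.2042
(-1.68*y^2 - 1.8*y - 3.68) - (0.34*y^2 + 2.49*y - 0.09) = -2.02*y^2 - 4.29*y - 3.59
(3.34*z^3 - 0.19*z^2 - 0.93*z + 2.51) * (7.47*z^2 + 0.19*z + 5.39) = 24.9498*z^5 - 0.7847*z^4 + 11.0194*z^3 + 17.5489*z^2 - 4.5358*z + 13.5289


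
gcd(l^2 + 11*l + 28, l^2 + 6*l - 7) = l + 7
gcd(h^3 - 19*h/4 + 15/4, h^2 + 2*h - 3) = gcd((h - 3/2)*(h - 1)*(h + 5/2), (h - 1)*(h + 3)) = h - 1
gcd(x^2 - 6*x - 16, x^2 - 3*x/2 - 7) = x + 2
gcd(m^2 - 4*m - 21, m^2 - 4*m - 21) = m^2 - 4*m - 21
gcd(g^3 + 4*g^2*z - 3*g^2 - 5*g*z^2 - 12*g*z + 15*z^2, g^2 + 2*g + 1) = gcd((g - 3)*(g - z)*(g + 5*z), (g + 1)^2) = 1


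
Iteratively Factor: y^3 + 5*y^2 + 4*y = (y + 4)*(y^2 + y) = (y + 1)*(y + 4)*(y)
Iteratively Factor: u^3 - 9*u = (u + 3)*(u^2 - 3*u) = u*(u + 3)*(u - 3)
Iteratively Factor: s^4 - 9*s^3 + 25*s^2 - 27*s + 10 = (s - 1)*(s^3 - 8*s^2 + 17*s - 10) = (s - 1)^2*(s^2 - 7*s + 10) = (s - 2)*(s - 1)^2*(s - 5)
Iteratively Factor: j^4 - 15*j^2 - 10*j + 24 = (j + 2)*(j^3 - 2*j^2 - 11*j + 12) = (j - 4)*(j + 2)*(j^2 + 2*j - 3) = (j - 4)*(j + 2)*(j + 3)*(j - 1)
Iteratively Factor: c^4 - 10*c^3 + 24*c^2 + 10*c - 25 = (c - 5)*(c^3 - 5*c^2 - c + 5) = (c - 5)*(c - 1)*(c^2 - 4*c - 5) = (c - 5)*(c - 1)*(c + 1)*(c - 5)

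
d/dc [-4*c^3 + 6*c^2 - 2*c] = -12*c^2 + 12*c - 2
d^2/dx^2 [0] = 0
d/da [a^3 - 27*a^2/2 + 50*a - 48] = 3*a^2 - 27*a + 50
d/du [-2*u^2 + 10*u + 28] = 10 - 4*u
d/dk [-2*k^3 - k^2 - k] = -6*k^2 - 2*k - 1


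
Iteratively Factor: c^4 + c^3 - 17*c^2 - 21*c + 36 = (c - 4)*(c^3 + 5*c^2 + 3*c - 9) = (c - 4)*(c + 3)*(c^2 + 2*c - 3) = (c - 4)*(c + 3)^2*(c - 1)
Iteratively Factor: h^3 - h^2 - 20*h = (h + 4)*(h^2 - 5*h) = h*(h + 4)*(h - 5)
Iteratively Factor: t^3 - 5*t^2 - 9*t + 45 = (t - 3)*(t^2 - 2*t - 15) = (t - 3)*(t + 3)*(t - 5)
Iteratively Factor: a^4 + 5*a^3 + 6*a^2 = (a)*(a^3 + 5*a^2 + 6*a) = a*(a + 2)*(a^2 + 3*a) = a^2*(a + 2)*(a + 3)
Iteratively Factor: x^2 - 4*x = (x)*(x - 4)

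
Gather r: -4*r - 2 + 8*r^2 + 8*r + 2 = 8*r^2 + 4*r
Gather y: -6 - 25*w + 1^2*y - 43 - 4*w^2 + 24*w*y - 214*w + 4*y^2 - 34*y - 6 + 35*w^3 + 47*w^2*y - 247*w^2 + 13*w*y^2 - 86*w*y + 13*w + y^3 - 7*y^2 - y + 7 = 35*w^3 - 251*w^2 - 226*w + y^3 + y^2*(13*w - 3) + y*(47*w^2 - 62*w - 34) - 48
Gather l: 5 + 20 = 25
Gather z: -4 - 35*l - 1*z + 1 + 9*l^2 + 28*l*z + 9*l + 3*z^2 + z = 9*l^2 + 28*l*z - 26*l + 3*z^2 - 3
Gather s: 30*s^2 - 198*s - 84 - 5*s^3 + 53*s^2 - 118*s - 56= -5*s^3 + 83*s^2 - 316*s - 140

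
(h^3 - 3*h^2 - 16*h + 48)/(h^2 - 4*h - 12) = (-h^3 + 3*h^2 + 16*h - 48)/(-h^2 + 4*h + 12)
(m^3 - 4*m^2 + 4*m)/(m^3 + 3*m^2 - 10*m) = (m - 2)/(m + 5)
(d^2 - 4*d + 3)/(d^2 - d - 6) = (d - 1)/(d + 2)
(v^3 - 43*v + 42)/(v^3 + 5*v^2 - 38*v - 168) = (v - 1)/(v + 4)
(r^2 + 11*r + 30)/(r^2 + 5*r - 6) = (r + 5)/(r - 1)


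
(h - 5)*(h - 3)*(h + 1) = h^3 - 7*h^2 + 7*h + 15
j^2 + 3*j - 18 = (j - 3)*(j + 6)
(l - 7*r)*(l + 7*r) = l^2 - 49*r^2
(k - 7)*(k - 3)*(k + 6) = k^3 - 4*k^2 - 39*k + 126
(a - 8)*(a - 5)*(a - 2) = a^3 - 15*a^2 + 66*a - 80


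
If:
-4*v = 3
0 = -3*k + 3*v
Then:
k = -3/4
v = -3/4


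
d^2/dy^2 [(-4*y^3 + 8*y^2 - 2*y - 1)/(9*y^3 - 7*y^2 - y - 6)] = 22*(36*y^6 - 54*y^5 - 108*y^4 + 320*y^3 - 168*y^2 - 33*y + 31)/(729*y^9 - 1701*y^8 + 1080*y^7 - 1423*y^6 + 2148*y^5 - 579*y^4 + 719*y^3 - 774*y^2 - 108*y - 216)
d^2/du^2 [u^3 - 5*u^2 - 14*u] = 6*u - 10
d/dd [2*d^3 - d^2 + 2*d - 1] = 6*d^2 - 2*d + 2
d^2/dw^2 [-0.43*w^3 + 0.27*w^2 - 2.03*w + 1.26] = 0.54 - 2.58*w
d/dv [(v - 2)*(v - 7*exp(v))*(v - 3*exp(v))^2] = (v - 3*exp(v))*(-2*(v - 2)*(v - 7*exp(v))*(3*exp(v) - 1) - (v - 2)*(v - 3*exp(v))*(7*exp(v) - 1) + (v - 7*exp(v))*(v - 3*exp(v)))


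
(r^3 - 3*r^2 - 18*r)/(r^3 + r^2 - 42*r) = (r + 3)/(r + 7)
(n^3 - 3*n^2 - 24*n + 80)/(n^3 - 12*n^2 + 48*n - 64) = (n + 5)/(n - 4)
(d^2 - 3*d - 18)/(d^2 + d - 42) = (d + 3)/(d + 7)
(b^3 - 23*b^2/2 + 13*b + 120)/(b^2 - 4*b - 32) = (b^2 - 7*b/2 - 15)/(b + 4)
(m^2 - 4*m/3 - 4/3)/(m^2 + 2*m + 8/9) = 3*(m - 2)/(3*m + 4)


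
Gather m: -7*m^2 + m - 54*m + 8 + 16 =-7*m^2 - 53*m + 24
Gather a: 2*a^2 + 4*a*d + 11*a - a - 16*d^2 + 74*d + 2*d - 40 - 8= 2*a^2 + a*(4*d + 10) - 16*d^2 + 76*d - 48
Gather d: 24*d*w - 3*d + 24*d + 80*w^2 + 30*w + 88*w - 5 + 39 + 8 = d*(24*w + 21) + 80*w^2 + 118*w + 42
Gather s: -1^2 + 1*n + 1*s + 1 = n + s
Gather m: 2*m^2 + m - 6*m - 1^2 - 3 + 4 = 2*m^2 - 5*m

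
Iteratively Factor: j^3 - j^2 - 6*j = (j + 2)*(j^2 - 3*j) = (j - 3)*(j + 2)*(j)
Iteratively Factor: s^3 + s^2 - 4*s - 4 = (s - 2)*(s^2 + 3*s + 2) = (s - 2)*(s + 2)*(s + 1)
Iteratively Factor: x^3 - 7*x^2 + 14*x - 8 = (x - 2)*(x^2 - 5*x + 4) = (x - 2)*(x - 1)*(x - 4)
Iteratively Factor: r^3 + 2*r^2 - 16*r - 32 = (r + 4)*(r^2 - 2*r - 8) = (r + 2)*(r + 4)*(r - 4)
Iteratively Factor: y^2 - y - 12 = (y - 4)*(y + 3)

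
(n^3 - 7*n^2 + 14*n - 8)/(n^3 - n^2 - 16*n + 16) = (n - 2)/(n + 4)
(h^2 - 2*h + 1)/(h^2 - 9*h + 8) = (h - 1)/(h - 8)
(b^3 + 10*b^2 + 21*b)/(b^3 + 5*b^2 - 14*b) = (b + 3)/(b - 2)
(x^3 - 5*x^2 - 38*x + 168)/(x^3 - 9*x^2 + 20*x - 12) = (x^3 - 5*x^2 - 38*x + 168)/(x^3 - 9*x^2 + 20*x - 12)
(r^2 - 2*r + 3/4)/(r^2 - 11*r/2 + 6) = (r - 1/2)/(r - 4)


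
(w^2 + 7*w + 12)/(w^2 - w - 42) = (w^2 + 7*w + 12)/(w^2 - w - 42)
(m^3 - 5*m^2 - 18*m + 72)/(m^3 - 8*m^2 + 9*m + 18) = (m + 4)/(m + 1)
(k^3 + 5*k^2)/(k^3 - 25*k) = k/(k - 5)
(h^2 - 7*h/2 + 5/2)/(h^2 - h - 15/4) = 2*(h - 1)/(2*h + 3)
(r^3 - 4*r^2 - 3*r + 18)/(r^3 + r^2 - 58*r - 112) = (r^2 - 6*r + 9)/(r^2 - r - 56)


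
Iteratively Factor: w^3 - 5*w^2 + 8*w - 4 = (w - 2)*(w^2 - 3*w + 2) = (w - 2)^2*(w - 1)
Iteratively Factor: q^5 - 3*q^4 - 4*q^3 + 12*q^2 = (q - 3)*(q^4 - 4*q^2) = (q - 3)*(q - 2)*(q^3 + 2*q^2) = (q - 3)*(q - 2)*(q + 2)*(q^2) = q*(q - 3)*(q - 2)*(q + 2)*(q)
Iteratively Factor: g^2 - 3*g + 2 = (g - 2)*(g - 1)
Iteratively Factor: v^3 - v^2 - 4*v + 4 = (v - 1)*(v^2 - 4) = (v - 2)*(v - 1)*(v + 2)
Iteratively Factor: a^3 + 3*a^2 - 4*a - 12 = (a + 3)*(a^2 - 4) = (a - 2)*(a + 3)*(a + 2)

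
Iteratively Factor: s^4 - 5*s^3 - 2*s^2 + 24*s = (s - 3)*(s^3 - 2*s^2 - 8*s) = (s - 3)*(s + 2)*(s^2 - 4*s) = s*(s - 3)*(s + 2)*(s - 4)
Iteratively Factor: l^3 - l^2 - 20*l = (l - 5)*(l^2 + 4*l) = l*(l - 5)*(l + 4)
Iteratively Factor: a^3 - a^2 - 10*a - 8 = (a - 4)*(a^2 + 3*a + 2) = (a - 4)*(a + 2)*(a + 1)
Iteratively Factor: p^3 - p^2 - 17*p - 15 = (p + 1)*(p^2 - 2*p - 15) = (p + 1)*(p + 3)*(p - 5)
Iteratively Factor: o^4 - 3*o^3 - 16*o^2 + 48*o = (o + 4)*(o^3 - 7*o^2 + 12*o) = (o - 3)*(o + 4)*(o^2 - 4*o) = (o - 4)*(o - 3)*(o + 4)*(o)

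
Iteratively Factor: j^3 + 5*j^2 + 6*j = (j + 3)*(j^2 + 2*j) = j*(j + 3)*(j + 2)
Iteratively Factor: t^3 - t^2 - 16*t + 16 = (t - 1)*(t^2 - 16) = (t - 4)*(t - 1)*(t + 4)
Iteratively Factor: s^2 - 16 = (s + 4)*(s - 4)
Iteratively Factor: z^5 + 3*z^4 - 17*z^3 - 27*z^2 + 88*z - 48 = (z + 4)*(z^4 - z^3 - 13*z^2 + 25*z - 12) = (z - 1)*(z + 4)*(z^3 - 13*z + 12) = (z - 1)^2*(z + 4)*(z^2 + z - 12) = (z - 1)^2*(z + 4)^2*(z - 3)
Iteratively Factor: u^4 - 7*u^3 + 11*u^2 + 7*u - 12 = (u - 1)*(u^3 - 6*u^2 + 5*u + 12) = (u - 3)*(u - 1)*(u^2 - 3*u - 4) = (u - 4)*(u - 3)*(u - 1)*(u + 1)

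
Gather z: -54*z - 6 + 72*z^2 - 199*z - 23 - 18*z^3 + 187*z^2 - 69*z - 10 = -18*z^3 + 259*z^2 - 322*z - 39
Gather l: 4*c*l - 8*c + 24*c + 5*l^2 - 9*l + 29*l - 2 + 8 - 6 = 16*c + 5*l^2 + l*(4*c + 20)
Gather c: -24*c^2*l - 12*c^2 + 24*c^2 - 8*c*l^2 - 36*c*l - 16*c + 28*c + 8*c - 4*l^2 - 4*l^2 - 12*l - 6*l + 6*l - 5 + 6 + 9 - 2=c^2*(12 - 24*l) + c*(-8*l^2 - 36*l + 20) - 8*l^2 - 12*l + 8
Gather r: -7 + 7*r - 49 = 7*r - 56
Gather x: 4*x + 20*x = 24*x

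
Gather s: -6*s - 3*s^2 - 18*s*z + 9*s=-3*s^2 + s*(3 - 18*z)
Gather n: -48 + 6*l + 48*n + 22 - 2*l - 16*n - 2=4*l + 32*n - 28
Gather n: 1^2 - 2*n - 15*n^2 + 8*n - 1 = -15*n^2 + 6*n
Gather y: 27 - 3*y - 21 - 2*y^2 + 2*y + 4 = -2*y^2 - y + 10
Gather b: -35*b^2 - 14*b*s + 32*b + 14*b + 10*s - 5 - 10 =-35*b^2 + b*(46 - 14*s) + 10*s - 15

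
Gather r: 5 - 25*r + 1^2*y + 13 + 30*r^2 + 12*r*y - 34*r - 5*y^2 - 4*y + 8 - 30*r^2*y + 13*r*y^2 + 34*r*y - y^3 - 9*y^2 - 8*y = r^2*(30 - 30*y) + r*(13*y^2 + 46*y - 59) - y^3 - 14*y^2 - 11*y + 26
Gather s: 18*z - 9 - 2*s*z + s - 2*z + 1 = s*(1 - 2*z) + 16*z - 8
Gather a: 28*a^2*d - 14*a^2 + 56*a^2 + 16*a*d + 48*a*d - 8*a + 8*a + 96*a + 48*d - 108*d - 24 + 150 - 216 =a^2*(28*d + 42) + a*(64*d + 96) - 60*d - 90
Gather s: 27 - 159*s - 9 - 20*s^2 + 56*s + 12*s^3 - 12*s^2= 12*s^3 - 32*s^2 - 103*s + 18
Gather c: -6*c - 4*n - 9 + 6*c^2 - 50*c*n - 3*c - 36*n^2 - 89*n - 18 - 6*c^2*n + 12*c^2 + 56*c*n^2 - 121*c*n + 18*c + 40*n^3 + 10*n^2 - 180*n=c^2*(18 - 6*n) + c*(56*n^2 - 171*n + 9) + 40*n^3 - 26*n^2 - 273*n - 27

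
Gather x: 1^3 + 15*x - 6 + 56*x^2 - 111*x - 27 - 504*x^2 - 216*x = -448*x^2 - 312*x - 32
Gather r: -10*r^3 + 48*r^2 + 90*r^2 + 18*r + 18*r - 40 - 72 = -10*r^3 + 138*r^2 + 36*r - 112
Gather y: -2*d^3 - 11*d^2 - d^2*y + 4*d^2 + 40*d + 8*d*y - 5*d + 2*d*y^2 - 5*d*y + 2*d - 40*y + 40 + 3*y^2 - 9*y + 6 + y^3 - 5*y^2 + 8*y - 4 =-2*d^3 - 7*d^2 + 37*d + y^3 + y^2*(2*d - 2) + y*(-d^2 + 3*d - 41) + 42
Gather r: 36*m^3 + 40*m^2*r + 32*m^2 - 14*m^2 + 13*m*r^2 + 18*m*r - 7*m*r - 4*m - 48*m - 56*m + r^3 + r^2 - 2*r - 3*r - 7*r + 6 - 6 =36*m^3 + 18*m^2 - 108*m + r^3 + r^2*(13*m + 1) + r*(40*m^2 + 11*m - 12)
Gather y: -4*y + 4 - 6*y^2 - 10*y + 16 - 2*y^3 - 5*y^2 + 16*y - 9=-2*y^3 - 11*y^2 + 2*y + 11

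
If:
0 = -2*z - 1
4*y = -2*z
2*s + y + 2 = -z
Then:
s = -7/8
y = 1/4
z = -1/2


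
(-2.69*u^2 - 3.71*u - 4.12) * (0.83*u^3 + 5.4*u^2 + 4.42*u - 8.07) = -2.2327*u^5 - 17.6053*u^4 - 35.3434*u^3 - 16.9379*u^2 + 11.7293*u + 33.2484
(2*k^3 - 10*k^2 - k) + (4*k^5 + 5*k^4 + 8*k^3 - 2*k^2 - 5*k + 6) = 4*k^5 + 5*k^4 + 10*k^3 - 12*k^2 - 6*k + 6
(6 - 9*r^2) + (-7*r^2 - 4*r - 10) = -16*r^2 - 4*r - 4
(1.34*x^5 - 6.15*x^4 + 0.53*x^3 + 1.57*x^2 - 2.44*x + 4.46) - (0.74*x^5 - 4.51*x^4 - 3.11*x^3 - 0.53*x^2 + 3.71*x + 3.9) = 0.6*x^5 - 1.64*x^4 + 3.64*x^3 + 2.1*x^2 - 6.15*x + 0.56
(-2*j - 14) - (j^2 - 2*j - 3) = -j^2 - 11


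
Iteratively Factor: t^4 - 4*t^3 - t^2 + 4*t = (t)*(t^3 - 4*t^2 - t + 4) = t*(t + 1)*(t^2 - 5*t + 4) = t*(t - 4)*(t + 1)*(t - 1)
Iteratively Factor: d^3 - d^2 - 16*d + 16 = (d + 4)*(d^2 - 5*d + 4) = (d - 4)*(d + 4)*(d - 1)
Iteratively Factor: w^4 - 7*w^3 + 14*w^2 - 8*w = (w - 4)*(w^3 - 3*w^2 + 2*w) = (w - 4)*(w - 2)*(w^2 - w) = w*(w - 4)*(w - 2)*(w - 1)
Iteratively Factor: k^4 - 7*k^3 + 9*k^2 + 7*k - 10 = (k + 1)*(k^3 - 8*k^2 + 17*k - 10) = (k - 5)*(k + 1)*(k^2 - 3*k + 2) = (k - 5)*(k - 1)*(k + 1)*(k - 2)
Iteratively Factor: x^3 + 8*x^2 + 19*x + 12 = (x + 4)*(x^2 + 4*x + 3) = (x + 3)*(x + 4)*(x + 1)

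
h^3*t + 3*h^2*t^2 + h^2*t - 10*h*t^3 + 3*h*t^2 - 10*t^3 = (h - 2*t)*(h + 5*t)*(h*t + t)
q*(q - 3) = q^2 - 3*q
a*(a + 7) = a^2 + 7*a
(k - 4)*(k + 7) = k^2 + 3*k - 28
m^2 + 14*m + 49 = (m + 7)^2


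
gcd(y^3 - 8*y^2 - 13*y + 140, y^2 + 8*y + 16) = y + 4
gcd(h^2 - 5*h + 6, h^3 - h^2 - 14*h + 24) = h^2 - 5*h + 6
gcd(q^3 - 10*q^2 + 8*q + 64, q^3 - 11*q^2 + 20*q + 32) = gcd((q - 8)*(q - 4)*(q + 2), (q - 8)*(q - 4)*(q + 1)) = q^2 - 12*q + 32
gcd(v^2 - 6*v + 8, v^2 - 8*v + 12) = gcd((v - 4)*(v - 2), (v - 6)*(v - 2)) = v - 2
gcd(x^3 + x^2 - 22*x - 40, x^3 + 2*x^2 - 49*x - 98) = x + 2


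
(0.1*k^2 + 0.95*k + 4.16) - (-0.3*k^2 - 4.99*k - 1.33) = 0.4*k^2 + 5.94*k + 5.49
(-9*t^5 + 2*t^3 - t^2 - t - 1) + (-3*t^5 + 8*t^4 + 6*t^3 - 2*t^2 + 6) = -12*t^5 + 8*t^4 + 8*t^3 - 3*t^2 - t + 5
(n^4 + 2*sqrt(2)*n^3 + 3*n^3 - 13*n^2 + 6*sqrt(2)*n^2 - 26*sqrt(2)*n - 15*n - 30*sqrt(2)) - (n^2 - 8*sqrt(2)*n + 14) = n^4 + 2*sqrt(2)*n^3 + 3*n^3 - 14*n^2 + 6*sqrt(2)*n^2 - 18*sqrt(2)*n - 15*n - 30*sqrt(2) - 14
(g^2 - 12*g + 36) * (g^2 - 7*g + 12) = g^4 - 19*g^3 + 132*g^2 - 396*g + 432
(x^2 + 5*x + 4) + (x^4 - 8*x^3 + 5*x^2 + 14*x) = x^4 - 8*x^3 + 6*x^2 + 19*x + 4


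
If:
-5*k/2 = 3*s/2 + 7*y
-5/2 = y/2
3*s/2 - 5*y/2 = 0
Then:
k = 19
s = -25/3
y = -5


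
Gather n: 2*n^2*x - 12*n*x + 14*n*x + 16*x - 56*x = 2*n^2*x + 2*n*x - 40*x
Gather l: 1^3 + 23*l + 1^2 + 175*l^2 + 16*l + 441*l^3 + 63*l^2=441*l^3 + 238*l^2 + 39*l + 2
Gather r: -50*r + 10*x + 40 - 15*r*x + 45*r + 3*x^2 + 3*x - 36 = r*(-15*x - 5) + 3*x^2 + 13*x + 4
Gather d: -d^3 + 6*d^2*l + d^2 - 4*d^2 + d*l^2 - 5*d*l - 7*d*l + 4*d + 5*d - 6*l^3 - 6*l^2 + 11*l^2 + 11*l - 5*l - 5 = -d^3 + d^2*(6*l - 3) + d*(l^2 - 12*l + 9) - 6*l^3 + 5*l^2 + 6*l - 5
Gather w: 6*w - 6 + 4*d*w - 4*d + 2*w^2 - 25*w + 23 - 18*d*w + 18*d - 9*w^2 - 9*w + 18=14*d - 7*w^2 + w*(-14*d - 28) + 35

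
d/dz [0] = 0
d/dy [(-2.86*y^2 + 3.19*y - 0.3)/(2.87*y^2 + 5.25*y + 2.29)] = (-24.1703*y^2 - 11.3768*y + 8.8801)/(8.2369*y^4 + 30.135*y^3 + 40.7071*y^2 + 24.045*y + 5.2441)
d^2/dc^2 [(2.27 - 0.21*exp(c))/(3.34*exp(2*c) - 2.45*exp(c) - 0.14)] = (-2.342676*exp(4*c) + 99.574418*exp(3*c) - 56.315406*exp(2*c) + 17.943513*exp(c) - 0.782726)*exp(c)/(37.259704*exp(6*c) - 81.99366*exp(5*c) + 55.459698*exp(4*c) - 7.832405*exp(3*c) - 2.324658*exp(2*c) - 0.14406*exp(c) - 0.002744)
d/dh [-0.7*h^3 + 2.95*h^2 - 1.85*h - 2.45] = -2.1*h^2 + 5.9*h - 1.85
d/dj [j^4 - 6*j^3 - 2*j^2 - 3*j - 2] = 4*j^3 - 18*j^2 - 4*j - 3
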